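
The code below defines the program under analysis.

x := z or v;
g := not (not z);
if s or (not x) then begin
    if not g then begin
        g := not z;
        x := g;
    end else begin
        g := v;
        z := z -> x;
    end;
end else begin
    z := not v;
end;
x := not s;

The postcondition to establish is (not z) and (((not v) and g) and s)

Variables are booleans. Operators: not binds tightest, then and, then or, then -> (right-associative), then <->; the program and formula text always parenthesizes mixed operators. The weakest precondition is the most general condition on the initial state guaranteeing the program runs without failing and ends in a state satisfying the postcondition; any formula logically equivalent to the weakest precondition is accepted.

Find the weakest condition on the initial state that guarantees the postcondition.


Working backward. After the program, the postcondition (not z) and (((not v) and g) and s) must hold; in canonical form it is (not z) and (not v) and g and s.
Before x := not s: (not z) and (not v) and g and s
Then branch requires ((not g) -> ((not z) and (not v) and s)) and (not g); else branch requires false.
Before the if: ((s or (not x)) -> (((not g) -> ((not z) and (not v) and s)) and (not g))) and (s or (not x))
Before g := not (not z): ((s or (not x)) -> (((not z) -> ((not z) and (not v) and s)) and (not z))) and (s or (not x))
Before x := z or v: ((s or (not (z or v))) -> (((not z) -> ((not z) and (not v) and s)) and (not z))) and (s or (not (z or v)))
Answer: WP = ((s or (not (z or v))) -> (((not z) -> ((not z) and (not v) and s)) and (not z))) and (s or (not (z or v)))


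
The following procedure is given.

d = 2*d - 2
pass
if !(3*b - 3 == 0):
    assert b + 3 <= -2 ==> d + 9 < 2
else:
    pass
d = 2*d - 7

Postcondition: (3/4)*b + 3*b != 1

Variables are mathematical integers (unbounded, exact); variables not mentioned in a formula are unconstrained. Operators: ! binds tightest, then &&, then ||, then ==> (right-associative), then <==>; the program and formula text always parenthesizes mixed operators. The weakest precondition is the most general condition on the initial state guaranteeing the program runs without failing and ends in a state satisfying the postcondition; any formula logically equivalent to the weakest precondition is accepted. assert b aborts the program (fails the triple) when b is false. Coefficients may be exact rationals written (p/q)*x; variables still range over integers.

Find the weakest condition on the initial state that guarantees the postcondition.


Working backward. After the program, the postcondition (3/4)*b + 3*b != 1 must hold; in canonical form it is (15/4)*b != 1.
Before d := 2*d - 7: (15/4)*b != 1
Then branch requires (b <= -5 ==> d < -7) && (15/4)*b != 1; else branch requires (15/4)*b != 1.
Before the if: ((!(3*b == 3)) ==> ((b <= -5 ==> d < -7) && (15/4)*b != 1)) && (3*b == 3 ==> (15/4)*b != 1)
Before skip: ((!(3*b == 3)) ==> ((b <= -5 ==> d < -7) && (15/4)*b != 1)) && (3*b == 3 ==> (15/4)*b != 1)
Before d := 2*d - 2: ((!(3*b == 3)) ==> ((b <= -5 ==> 2*d < -5) && (15/4)*b != 1)) && (3*b == 3 ==> (15/4)*b != 1)
Answer: WP = ((!(3*b == 3)) ==> ((b <= -5 ==> 2*d < -5) && (15/4)*b != 1)) && (3*b == 3 ==> (15/4)*b != 1)


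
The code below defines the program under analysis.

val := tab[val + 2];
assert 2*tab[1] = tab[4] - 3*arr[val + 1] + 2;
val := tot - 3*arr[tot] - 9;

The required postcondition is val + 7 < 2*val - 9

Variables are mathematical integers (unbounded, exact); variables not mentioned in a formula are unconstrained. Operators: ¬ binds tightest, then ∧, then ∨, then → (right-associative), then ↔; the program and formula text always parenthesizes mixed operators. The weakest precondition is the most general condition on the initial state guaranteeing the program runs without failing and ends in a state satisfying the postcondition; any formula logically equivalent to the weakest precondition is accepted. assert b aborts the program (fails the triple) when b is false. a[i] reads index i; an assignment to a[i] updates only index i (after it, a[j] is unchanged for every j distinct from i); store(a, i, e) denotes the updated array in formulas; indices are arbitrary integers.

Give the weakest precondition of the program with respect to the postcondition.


Working backward. After the program, the postcondition val + 7 < 2*val - 9 must hold; in canonical form it is val > 16.
Before val := tot - 3*arr[tot] - 9: tot > 3*arr[tot] + 25
Before assert 2*tab[1] = tab[4] - 3*arr[val + 1] + 2: 3*arr[val + 1] + 2*tab[1] = tab[4] + 2 ∧ tot > 3*arr[tot] + 25
Before val := tab[val + 2]: 3*arr[tab[val + 2] + 1] + 2*tab[1] = tab[4] + 2 ∧ tot > 3*arr[tot] + 25
Answer: WP = 3*arr[tab[val + 2] + 1] + 2*tab[1] = tab[4] + 2 ∧ tot > 3*arr[tot] + 25


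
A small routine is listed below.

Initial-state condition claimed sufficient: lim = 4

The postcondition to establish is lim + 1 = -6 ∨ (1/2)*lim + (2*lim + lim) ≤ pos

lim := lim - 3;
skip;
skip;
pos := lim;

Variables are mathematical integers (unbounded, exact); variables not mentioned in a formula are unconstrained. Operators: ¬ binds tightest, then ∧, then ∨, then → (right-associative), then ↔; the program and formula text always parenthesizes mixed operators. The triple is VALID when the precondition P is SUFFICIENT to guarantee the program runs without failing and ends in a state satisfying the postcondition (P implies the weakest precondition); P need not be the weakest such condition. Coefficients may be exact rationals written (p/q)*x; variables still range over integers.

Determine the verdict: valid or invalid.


Working backward. After the program, the postcondition lim + 1 = -6 ∨ (1/2)*lim + (2*lim + lim) ≤ pos must hold; in canonical form it is lim = -7 ∨ (7/2)*lim ≤ pos.
Before pos := lim: lim = -7 ∨ (5/2)*lim ≤ 0
Before skip: lim = -7 ∨ (5/2)*lim ≤ 0
Before skip: lim = -7 ∨ (5/2)*lim ≤ 0
Before lim := lim - 3: lim = -4 ∨ (5/2)*lim ≤ 15/2
The weakest precondition is lim = -4 ∨ (5/2)*lim ≤ 15/2.
Check whether lim = 4 implies it.
Countermodel: at the initial state lim = 4, the precondition holds but the weakest precondition fails.
Answer: invalid


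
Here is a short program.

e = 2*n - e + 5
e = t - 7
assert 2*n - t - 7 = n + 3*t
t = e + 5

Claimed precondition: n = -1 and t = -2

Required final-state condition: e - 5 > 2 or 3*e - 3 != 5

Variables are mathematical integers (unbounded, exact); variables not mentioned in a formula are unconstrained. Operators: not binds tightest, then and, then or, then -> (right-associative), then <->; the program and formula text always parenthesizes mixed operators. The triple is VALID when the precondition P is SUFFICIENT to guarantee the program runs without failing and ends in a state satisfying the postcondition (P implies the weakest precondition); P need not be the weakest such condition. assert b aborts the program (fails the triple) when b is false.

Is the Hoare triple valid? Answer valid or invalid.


Working backward. After the program, the postcondition e - 5 > 2 or 3*e - 3 != 5 must hold; in canonical form it is e > 7 or 3*e != 8.
Before t := e + 5: e > 7 or 3*e != 8
Before assert 2*n - t - 7 = n + 3*t: n = 4*t + 7 and (e > 7 or 3*e != 8)
Before e := t - 7: n = 4*t + 7 and (t > 14 or 3*t != 29)
Before e := 2*n - e + 5: n = 4*t + 7 and (t > 14 or 3*t != 29)
The weakest precondition is n = 4*t + 7 and (t > 14 or 3*t != 29).
Check whether n = -1 and t = -2 implies it.
Every state satisfying the precondition satisfies the weakest precondition: the implication holds.
Answer: valid


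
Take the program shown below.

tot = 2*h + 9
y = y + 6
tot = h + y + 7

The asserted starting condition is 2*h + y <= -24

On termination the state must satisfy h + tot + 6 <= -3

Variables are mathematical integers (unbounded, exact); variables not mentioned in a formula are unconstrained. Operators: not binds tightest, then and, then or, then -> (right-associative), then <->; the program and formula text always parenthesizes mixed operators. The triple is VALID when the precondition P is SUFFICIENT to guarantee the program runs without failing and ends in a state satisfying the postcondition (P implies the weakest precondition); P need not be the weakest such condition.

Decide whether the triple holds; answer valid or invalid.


Working backward. After the program, the postcondition h + tot + 6 <= -3 must hold; in canonical form it is h + tot <= -9.
Before tot := h + y + 7: 2*h + y <= -16
Before y := y + 6: 2*h + y <= -22
Before tot := 2*h + 9: 2*h + y <= -22
The weakest precondition is 2*h + y <= -22.
Check whether 2*h + y <= -24 implies it.
Every state satisfying the precondition satisfies the weakest precondition: the implication holds.
Answer: valid


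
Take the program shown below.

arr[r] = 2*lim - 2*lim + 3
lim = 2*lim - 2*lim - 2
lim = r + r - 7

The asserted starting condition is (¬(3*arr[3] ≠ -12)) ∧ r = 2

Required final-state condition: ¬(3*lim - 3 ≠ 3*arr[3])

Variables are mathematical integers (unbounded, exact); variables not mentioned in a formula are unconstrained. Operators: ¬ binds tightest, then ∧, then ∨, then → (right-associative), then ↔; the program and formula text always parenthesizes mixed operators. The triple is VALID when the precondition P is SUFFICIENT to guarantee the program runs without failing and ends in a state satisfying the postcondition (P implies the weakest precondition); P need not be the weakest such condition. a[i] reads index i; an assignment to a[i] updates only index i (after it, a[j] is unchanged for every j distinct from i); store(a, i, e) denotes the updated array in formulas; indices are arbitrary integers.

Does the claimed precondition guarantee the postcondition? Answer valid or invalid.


Working backward. After the program, the postcondition ¬(3*lim - 3 ≠ 3*arr[3]) must hold; in canonical form it is ¬(3*lim ≠ 3*arr[3] + 3).
Before lim := r + r - 7: ¬(6*r ≠ 3*arr[3] + 24)
Before lim := 2*lim - 2*lim - 2: ¬(6*r ≠ 3*arr[3] + 24)
Before arr[r] := 2*lim - 2*lim + 3: ¬(6*r ≠ 3*store(arr, r, 3)[3] + 24)
The weakest precondition is ¬(6*r ≠ 3*store(arr, r, 3)[3] + 24).
Check whether (¬(3*arr[3] ≠ -12)) ∧ r = 2 implies it.
Every state satisfying the precondition satisfies the weakest precondition: the implication holds.
Answer: valid


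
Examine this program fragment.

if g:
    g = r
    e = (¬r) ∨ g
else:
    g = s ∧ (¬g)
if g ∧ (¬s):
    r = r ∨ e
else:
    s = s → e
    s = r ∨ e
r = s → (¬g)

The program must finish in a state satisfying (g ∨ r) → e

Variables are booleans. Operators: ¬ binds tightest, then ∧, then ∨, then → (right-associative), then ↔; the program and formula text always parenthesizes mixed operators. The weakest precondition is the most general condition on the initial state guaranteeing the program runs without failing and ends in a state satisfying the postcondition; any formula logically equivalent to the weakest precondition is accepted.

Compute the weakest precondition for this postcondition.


Working backward. After the program, (g ∨ r) → e must hold.
Before r := s → (¬g): (g ∨ (s → (¬g))) → e
Then branch requires (g ∨ (s → (¬g))) → e; else branch requires (g ∨ ((r ∨ e) → (¬g))) → e.
Before the if: ((g ∧ (¬s)) → ((g ∨ (s → (¬g))) → e)) ∧ ((¬(g ∧ (¬s))) → ((g ∨ ((r ∨ e) → (¬g))) → e))
Then branch requires true; else branch requires ((s ∧ (¬g)) ∨ ((r ∨ e) → (¬(s ∧ (¬g))))) → e.
Before the if: (¬g) → (((s ∧ (¬g)) ∨ ((r ∨ e) → (¬(s ∧ (¬g))))) → e)
Answer: WP = (¬g) → (((s ∧ (¬g)) ∨ ((r ∨ e) → (¬(s ∧ (¬g))))) → e)


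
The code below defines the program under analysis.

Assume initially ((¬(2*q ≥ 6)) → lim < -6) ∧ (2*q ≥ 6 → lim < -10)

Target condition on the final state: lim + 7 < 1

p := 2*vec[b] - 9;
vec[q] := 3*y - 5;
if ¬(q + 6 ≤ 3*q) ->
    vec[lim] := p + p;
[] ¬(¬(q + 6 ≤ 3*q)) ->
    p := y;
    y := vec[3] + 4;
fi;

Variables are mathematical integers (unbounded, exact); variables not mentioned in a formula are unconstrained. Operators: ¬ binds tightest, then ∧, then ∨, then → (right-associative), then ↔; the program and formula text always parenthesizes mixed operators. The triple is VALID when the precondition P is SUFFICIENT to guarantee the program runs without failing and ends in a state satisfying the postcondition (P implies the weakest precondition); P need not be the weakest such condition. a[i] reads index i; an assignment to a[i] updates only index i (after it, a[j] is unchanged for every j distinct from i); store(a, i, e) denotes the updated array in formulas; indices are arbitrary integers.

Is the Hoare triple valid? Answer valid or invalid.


Working backward. After the program, the postcondition lim + 7 < 1 must hold; in canonical form it is lim < -6.
Then branch requires lim < -6; else branch requires lim < -6.
Before the if: ((¬(2*q ≥ 6)) → lim < -6) ∧ (2*q ≥ 6 → lim < -6)
Before vec[q] := 3*y - 5: ((¬(2*q ≥ 6)) → lim < -6) ∧ (2*q ≥ 6 → lim < -6)
Before p := 2*vec[b] - 9: ((¬(2*q ≥ 6)) → lim < -6) ∧ (2*q ≥ 6 → lim < -6)
The weakest precondition is ((¬(2*q ≥ 6)) → lim < -6) ∧ (2*q ≥ 6 → lim < -6).
Check whether ((¬(2*q ≥ 6)) → lim < -6) ∧ (2*q ≥ 6 → lim < -10) implies it.
Every state satisfying the precondition satisfies the weakest precondition: the implication holds.
Answer: valid


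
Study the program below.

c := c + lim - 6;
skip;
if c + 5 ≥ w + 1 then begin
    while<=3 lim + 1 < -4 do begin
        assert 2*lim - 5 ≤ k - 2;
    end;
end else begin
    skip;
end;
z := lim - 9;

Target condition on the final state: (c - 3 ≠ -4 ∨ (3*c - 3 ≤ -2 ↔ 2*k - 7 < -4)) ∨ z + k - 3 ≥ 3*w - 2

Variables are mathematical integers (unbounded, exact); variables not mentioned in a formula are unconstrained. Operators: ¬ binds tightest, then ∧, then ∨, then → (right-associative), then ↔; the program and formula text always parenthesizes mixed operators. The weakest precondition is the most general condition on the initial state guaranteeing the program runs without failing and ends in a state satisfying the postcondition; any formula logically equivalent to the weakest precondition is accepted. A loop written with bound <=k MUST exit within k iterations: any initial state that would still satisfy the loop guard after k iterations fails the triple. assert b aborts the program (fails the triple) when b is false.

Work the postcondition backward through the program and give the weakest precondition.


Working backward. After the program, the postcondition (c - 3 ≠ -4 ∨ (3*c - 3 ≤ -2 ↔ 2*k - 7 < -4)) ∨ z + k - 3 ≥ 3*w - 2 must hold; in canonical form it is c ≠ -1 ∨ (3*c ≤ 1 ↔ 2*k < 3) ∨ k + z ≥ 3*w + 1.
Before z := lim - 9: c ≠ -1 ∨ (3*c ≤ 1 ↔ 2*k < 3) ∨ k + lim ≥ 3*w + 10
Then branch requires (lim < -5 → (2*lim ≤ k + 3 ∧ (lim < -5 → (2*lim ≤ k + 3 ∧ (lim < -5 → (2*lim ≤ k + 3 ∧ (¬(lim < -5)) ∧ (c ≠ -1 ∨ (3*c ≤ 1 ↔ 2*k < 3) ∨ k + lim ≥ 3*w + 10))) ∧ ((¬(lim < -5)) → (c ≠ -1 ∨ (3*c ≤ 1 ↔ 2*k < 3) ∨ k + lim ≥ 3*w + 10)))) ∧ ((¬(lim < -5)) → (c ≠ -1 ∨ (3*c ≤ 1 ↔ 2*k < 3) ∨ k + lim ≥ 3*w + 10)))) ∧ ((¬(lim < -5)) → (c ≠ -1 ∨ (3*c ≤ 1 ↔ 2*k < 3) ∨ k + lim ≥ 3*w + 10)); else branch requires c ≠ -1 ∨ (3*c ≤ 1 ↔ 2*k < 3) ∨ k + lim ≥ 3*w + 10.
Before the if: (c ≥ w - 4 → ((lim < -5 → (2*lim ≤ k + 3 ∧ (lim < -5 → (2*lim ≤ k + 3 ∧ (lim < -5 → (2*lim ≤ k + 3 ∧ (¬(lim < -5)) ∧ (c ≠ -1 ∨ (3*c ≤ 1 ↔ 2*k < 3) ∨ k + lim ≥ 3*w + 10))) ∧ ((¬(lim < -5)) → (c ≠ -1 ∨ (3*c ≤ 1 ↔ 2*k < 3) ∨ k + lim ≥ 3*w + 10)))) ∧ ((¬(lim < -5)) → (c ≠ -1 ∨ (3*c ≤ 1 ↔ 2*k < 3) ∨ k + lim ≥ 3*w + 10)))) ∧ ((¬(lim < -5)) → (c ≠ -1 ∨ (3*c ≤ 1 ↔ 2*k < 3) ∨ k + lim ≥ 3*w + 10)))) ∧ ((¬(c ≥ w - 4)) → (c ≠ -1 ∨ (3*c ≤ 1 ↔ 2*k < 3) ∨ k + lim ≥ 3*w + 10))
Before skip: (c ≥ w - 4 → ((lim < -5 → (2*lim ≤ k + 3 ∧ (lim < -5 → (2*lim ≤ k + 3 ∧ (lim < -5 → (2*lim ≤ k + 3 ∧ (¬(lim < -5)) ∧ (c ≠ -1 ∨ (3*c ≤ 1 ↔ 2*k < 3) ∨ k + lim ≥ 3*w + 10))) ∧ ((¬(lim < -5)) → (c ≠ -1 ∨ (3*c ≤ 1 ↔ 2*k < 3) ∨ k + lim ≥ 3*w + 10)))) ∧ ((¬(lim < -5)) → (c ≠ -1 ∨ (3*c ≤ 1 ↔ 2*k < 3) ∨ k + lim ≥ 3*w + 10)))) ∧ ((¬(lim < -5)) → (c ≠ -1 ∨ (3*c ≤ 1 ↔ 2*k < 3) ∨ k + lim ≥ 3*w + 10)))) ∧ ((¬(c ≥ w - 4)) → (c ≠ -1 ∨ (3*c ≤ 1 ↔ 2*k < 3) ∨ k + lim ≥ 3*w + 10))
Before c := c + lim - 6: (c + lim ≥ w + 2 → ((lim < -5 → (2*lim ≤ k + 3 ∧ (lim < -5 → (2*lim ≤ k + 3 ∧ (lim < -5 → (2*lim ≤ k + 3 ∧ (¬(lim < -5)) ∧ (c + lim ≠ 5 ∨ (3*c + 3*lim ≤ 19 ↔ 2*k < 3) ∨ k + lim ≥ 3*w + 10))) ∧ ((¬(lim < -5)) → (c + lim ≠ 5 ∨ (3*c + 3*lim ≤ 19 ↔ 2*k < 3) ∨ k + lim ≥ 3*w + 10)))) ∧ ((¬(lim < -5)) → (c + lim ≠ 5 ∨ (3*c + 3*lim ≤ 19 ↔ 2*k < 3) ∨ k + lim ≥ 3*w + 10)))) ∧ ((¬(lim < -5)) → (c + lim ≠ 5 ∨ (3*c + 3*lim ≤ 19 ↔ 2*k < 3) ∨ k + lim ≥ 3*w + 10)))) ∧ ((¬(c + lim ≥ w + 2)) → (c + lim ≠ 5 ∨ (3*c + 3*lim ≤ 19 ↔ 2*k < 3) ∨ k + lim ≥ 3*w + 10))
Answer: WP = (c + lim ≥ w + 2 → ((lim < -5 → (2*lim ≤ k + 3 ∧ (lim < -5 → (2*lim ≤ k + 3 ∧ (lim < -5 → (2*lim ≤ k + 3 ∧ (¬(lim < -5)) ∧ (c + lim ≠ 5 ∨ (3*c + 3*lim ≤ 19 ↔ 2*k < 3) ∨ k + lim ≥ 3*w + 10))) ∧ ((¬(lim < -5)) → (c + lim ≠ 5 ∨ (3*c + 3*lim ≤ 19 ↔ 2*k < 3) ∨ k + lim ≥ 3*w + 10)))) ∧ ((¬(lim < -5)) → (c + lim ≠ 5 ∨ (3*c + 3*lim ≤ 19 ↔ 2*k < 3) ∨ k + lim ≥ 3*w + 10)))) ∧ ((¬(lim < -5)) → (c + lim ≠ 5 ∨ (3*c + 3*lim ≤ 19 ↔ 2*k < 3) ∨ k + lim ≥ 3*w + 10)))) ∧ ((¬(c + lim ≥ w + 2)) → (c + lim ≠ 5 ∨ (3*c + 3*lim ≤ 19 ↔ 2*k < 3) ∨ k + lim ≥ 3*w + 10))


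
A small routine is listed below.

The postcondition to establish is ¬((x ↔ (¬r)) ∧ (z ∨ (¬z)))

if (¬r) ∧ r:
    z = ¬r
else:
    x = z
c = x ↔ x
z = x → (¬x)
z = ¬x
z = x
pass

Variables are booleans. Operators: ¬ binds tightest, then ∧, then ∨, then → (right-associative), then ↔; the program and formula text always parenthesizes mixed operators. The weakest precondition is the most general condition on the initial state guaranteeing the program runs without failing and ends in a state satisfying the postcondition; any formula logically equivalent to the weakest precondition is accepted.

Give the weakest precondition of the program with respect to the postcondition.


Working backward. After the program, the postcondition ¬((x ↔ (¬r)) ∧ (z ∨ (¬z))) must hold; in canonical form it is ¬(x ↔ (¬r)).
Before skip: ¬(x ↔ (¬r))
Before z := x: ¬(x ↔ (¬r))
Before z := ¬x: ¬(x ↔ (¬r))
Before z := x → (¬x): ¬(x ↔ (¬r))
Before c := x ↔ x: ¬(x ↔ (¬r))
Then branch requires ¬(x ↔ (¬r)); else branch requires ¬(z ↔ (¬r)).
Before the if: ¬(z ↔ (¬r))
Answer: WP = ¬(z ↔ (¬r))


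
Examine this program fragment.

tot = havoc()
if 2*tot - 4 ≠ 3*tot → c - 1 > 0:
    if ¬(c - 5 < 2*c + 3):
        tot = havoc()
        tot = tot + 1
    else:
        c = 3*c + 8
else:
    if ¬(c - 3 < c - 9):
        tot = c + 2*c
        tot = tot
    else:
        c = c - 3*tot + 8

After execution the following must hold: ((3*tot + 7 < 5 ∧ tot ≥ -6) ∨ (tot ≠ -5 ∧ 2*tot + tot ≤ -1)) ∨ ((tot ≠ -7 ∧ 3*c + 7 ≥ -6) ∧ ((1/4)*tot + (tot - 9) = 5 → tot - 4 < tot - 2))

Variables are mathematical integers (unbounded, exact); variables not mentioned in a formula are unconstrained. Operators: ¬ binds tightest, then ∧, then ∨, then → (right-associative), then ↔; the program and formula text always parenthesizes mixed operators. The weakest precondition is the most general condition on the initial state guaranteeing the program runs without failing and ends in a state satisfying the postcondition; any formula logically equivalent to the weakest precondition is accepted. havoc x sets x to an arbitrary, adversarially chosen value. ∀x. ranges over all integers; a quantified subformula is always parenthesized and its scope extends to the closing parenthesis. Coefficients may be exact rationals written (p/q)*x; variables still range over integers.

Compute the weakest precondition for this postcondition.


Working backward. After the program, the postcondition ((3*tot + 7 < 5 ∧ tot ≥ -6) ∨ (tot ≠ -5 ∧ 2*tot + tot ≤ -1)) ∨ ((tot ≠ -7 ∧ 3*c + 7 ≥ -6) ∧ ((1/4)*tot + (tot - 9) = 5 → tot - 4 < tot - 2)) must hold; in canonical form it is (3*tot < -2 ∧ tot ≥ -6) ∨ (tot ≠ -5 ∧ 3*tot ≤ -1) ∨ (tot ≠ -7 ∧ 3*c ≥ -13).
Then branch requires ((¬(c > -8)) → (∀tot_1. ((3*tot_1 < -5 ∧ tot_1 ≥ -7) ∨ (tot_1 ≠ -6 ∧ 3*tot_1 ≤ -4) ∨ (tot_1 ≠ -8 ∧ 3*c ≥ -13)))) ∧ (c > -8 → ((3*tot < -2 ∧ tot ≥ -6) ∨ (tot ≠ -5 ∧ 3*tot ≤ -1) ∨ (tot ≠ -7 ∧ 9*c ≥ -37))); else branch requires (9*c < -2 ∧ 3*c ≥ -6) ∨ (3*c ≠ -5 ∧ 9*c ≤ -1) ∨ (3*c ≠ -7 ∧ 3*c ≥ -13).
Before the if: ((tot ≠ -4 → c > 1) → (((¬(c > -8)) → (∀tot_1. ((3*tot_1 < -5 ∧ tot_1 ≥ -7) ∨ (tot_1 ≠ -6 ∧ 3*tot_1 ≤ -4) ∨ (tot_1 ≠ -8 ∧ 3*c ≥ -13)))) ∧ (c > -8 → ((3*tot < -2 ∧ tot ≥ -6) ∨ (tot ≠ -5 ∧ 3*tot ≤ -1) ∨ (tot ≠ -7 ∧ 9*c ≥ -37))))) ∧ ((¬(tot ≠ -4 → c > 1)) → ((9*c < -2 ∧ 3*c ≥ -6) ∨ (3*c ≠ -5 ∧ 9*c ≤ -1) ∨ (3*c ≠ -7 ∧ 3*c ≥ -13)))
Before havoc tot: ∀tot_2. (((tot_2 ≠ -4 → c > 1) → (((¬(c > -8)) → (∀tot_1. ((3*tot_1 < -5 ∧ tot_1 ≥ -7) ∨ (tot_1 ≠ -6 ∧ 3*tot_1 ≤ -4) ∨ (tot_1 ≠ -8 ∧ 3*c ≥ -13)))) ∧ (c > -8 → ((3*tot_2 < -2 ∧ tot_2 ≥ -6) ∨ (tot_2 ≠ -5 ∧ 3*tot_2 ≤ -1) ∨ (tot_2 ≠ -7 ∧ 9*c ≥ -37))))) ∧ ((¬(tot_2 ≠ -4 → c > 1)) → ((9*c < -2 ∧ 3*c ≥ -6) ∨ (3*c ≠ -5 ∧ 9*c ≤ -1) ∨ (3*c ≠ -7 ∧ 3*c ≥ -13))))
Answer: WP = ∀tot_2. (((tot_2 ≠ -4 → c > 1) → (((¬(c > -8)) → (∀tot_1. ((3*tot_1 < -5 ∧ tot_1 ≥ -7) ∨ (tot_1 ≠ -6 ∧ 3*tot_1 ≤ -4) ∨ (tot_1 ≠ -8 ∧ 3*c ≥ -13)))) ∧ (c > -8 → ((3*tot_2 < -2 ∧ tot_2 ≥ -6) ∨ (tot_2 ≠ -5 ∧ 3*tot_2 ≤ -1) ∨ (tot_2 ≠ -7 ∧ 9*c ≥ -37))))) ∧ ((¬(tot_2 ≠ -4 → c > 1)) → ((9*c < -2 ∧ 3*c ≥ -6) ∨ (3*c ≠ -5 ∧ 9*c ≤ -1) ∨ (3*c ≠ -7 ∧ 3*c ≥ -13))))


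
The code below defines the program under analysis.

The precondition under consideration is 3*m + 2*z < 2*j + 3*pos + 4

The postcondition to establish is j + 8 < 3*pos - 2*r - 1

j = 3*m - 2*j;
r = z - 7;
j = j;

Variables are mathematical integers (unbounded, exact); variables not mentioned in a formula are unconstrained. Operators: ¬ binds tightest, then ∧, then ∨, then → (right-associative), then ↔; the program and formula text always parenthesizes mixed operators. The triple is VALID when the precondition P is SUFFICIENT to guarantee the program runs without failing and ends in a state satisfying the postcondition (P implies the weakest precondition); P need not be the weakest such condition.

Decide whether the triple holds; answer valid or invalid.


Working backward. After the program, the postcondition j + 8 < 3*pos - 2*r - 1 must hold; in canonical form it is j + 2*r < 3*pos - 9.
Before j := j: j + 2*r < 3*pos - 9
Before r := z - 7: j + 2*z < 3*pos + 5
Before j := 3*m - 2*j: 3*m + 2*z < 2*j + 3*pos + 5
The weakest precondition is 3*m + 2*z < 2*j + 3*pos + 5.
Check whether 3*m + 2*z < 2*j + 3*pos + 4 implies it.
Every state satisfying the precondition satisfies the weakest precondition: the implication holds.
Answer: valid


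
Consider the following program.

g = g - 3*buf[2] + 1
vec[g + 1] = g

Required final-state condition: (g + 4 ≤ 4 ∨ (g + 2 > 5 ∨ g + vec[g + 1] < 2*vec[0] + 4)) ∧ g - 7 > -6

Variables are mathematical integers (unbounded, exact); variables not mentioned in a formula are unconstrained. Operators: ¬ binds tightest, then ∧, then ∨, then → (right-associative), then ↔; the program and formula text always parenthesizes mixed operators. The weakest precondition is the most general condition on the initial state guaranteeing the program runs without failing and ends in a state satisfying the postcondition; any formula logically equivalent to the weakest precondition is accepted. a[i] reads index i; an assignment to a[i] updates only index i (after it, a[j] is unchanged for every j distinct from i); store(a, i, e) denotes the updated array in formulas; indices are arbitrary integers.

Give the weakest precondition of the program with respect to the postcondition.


Working backward. After the program, the postcondition (g + 4 ≤ 4 ∨ (g + 2 > 5 ∨ g + vec[g + 1] < 2*vec[0] + 4)) ∧ g - 7 > -6 must hold; in canonical form it is (g ≤ 0 ∨ g > 3 ∨ vec[g + 1] + g < 2*vec[0] + 4) ∧ g > 1.
Before vec[g + 1] := g: (g ≤ 0 ∨ g > 3 ∨ store(vec, g + 1, g)[g + 1] + g < 2*store(vec, g + 1, g)[0] + 4) ∧ g > 1
Before g := g - 3*buf[2] + 1: (g ≤ 3*buf[2] - 1 ∨ g > 3*buf[2] + 2 ∨ store(vec, -3*buf[2] + g + 2, -3*buf[2] + g + 1)[-3*buf[2] + g + 2] + g < 3*buf[2] + 2*store(vec, -3*buf[2] + g + 2, -3*buf[2] + g + 1)[0] + 3) ∧ g > 3*buf[2]
Answer: WP = (g ≤ 3*buf[2] - 1 ∨ g > 3*buf[2] + 2 ∨ store(vec, -3*buf[2] + g + 2, -3*buf[2] + g + 1)[-3*buf[2] + g + 2] + g < 3*buf[2] + 2*store(vec, -3*buf[2] + g + 2, -3*buf[2] + g + 1)[0] + 3) ∧ g > 3*buf[2]


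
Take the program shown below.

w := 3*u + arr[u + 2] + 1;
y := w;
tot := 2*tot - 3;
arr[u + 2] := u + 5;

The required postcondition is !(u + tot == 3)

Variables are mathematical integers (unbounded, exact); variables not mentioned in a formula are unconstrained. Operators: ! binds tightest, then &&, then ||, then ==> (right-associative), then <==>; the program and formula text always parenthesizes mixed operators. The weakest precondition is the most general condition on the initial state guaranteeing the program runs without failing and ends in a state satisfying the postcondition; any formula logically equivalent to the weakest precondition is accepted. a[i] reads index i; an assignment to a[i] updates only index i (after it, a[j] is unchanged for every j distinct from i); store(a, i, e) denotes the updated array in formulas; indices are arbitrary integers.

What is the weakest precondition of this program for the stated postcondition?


Working backward. After the program, the postcondition !(u + tot == 3) must hold; in canonical form it is !(tot + u == 3).
Before arr[u + 2] := u + 5: !(tot + u == 3)
Before tot := 2*tot - 3: !(2*tot + u == 6)
Before y := w: !(2*tot + u == 6)
Before w := 3*u + arr[u + 2] + 1: !(2*tot + u == 6)
Answer: WP = !(2*tot + u == 6)


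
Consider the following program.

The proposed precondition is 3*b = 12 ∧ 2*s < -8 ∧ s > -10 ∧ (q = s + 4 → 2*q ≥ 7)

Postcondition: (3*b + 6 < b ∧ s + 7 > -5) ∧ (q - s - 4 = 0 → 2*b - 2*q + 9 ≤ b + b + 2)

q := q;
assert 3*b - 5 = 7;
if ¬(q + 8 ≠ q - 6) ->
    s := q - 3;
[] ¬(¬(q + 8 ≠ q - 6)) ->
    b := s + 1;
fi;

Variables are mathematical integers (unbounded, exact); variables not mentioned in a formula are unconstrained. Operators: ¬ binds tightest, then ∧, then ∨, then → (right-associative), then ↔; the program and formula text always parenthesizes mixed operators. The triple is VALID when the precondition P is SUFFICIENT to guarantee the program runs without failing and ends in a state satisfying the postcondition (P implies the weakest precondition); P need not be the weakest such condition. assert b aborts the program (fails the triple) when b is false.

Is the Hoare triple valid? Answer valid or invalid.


Working backward. After the program, the postcondition (3*b + 6 < b ∧ s + 7 > -5) ∧ (q - s - 4 = 0 → 2*b - 2*q + 9 ≤ b + b + 2) must hold; in canonical form it is 2*b < -6 ∧ s > -12 ∧ (q = s + 4 → 2*q ≥ 7).
Then branch requires 2*b < -6 ∧ q > -9; else branch requires 2*s < -8 ∧ s > -12 ∧ (q = s + 4 → 2*q ≥ 7).
Before the if: 2*s < -8 ∧ s > -12 ∧ (q = s + 4 → 2*q ≥ 7)
Before assert 3*b - 5 = 7: 3*b = 12 ∧ 2*s < -8 ∧ s > -12 ∧ (q = s + 4 → 2*q ≥ 7)
Before q := q: 3*b = 12 ∧ 2*s < -8 ∧ s > -12 ∧ (q = s + 4 → 2*q ≥ 7)
The weakest precondition is 3*b = 12 ∧ 2*s < -8 ∧ s > -12 ∧ (q = s + 4 → 2*q ≥ 7).
Check whether 3*b = 12 ∧ 2*s < -8 ∧ s > -10 ∧ (q = s + 4 → 2*q ≥ 7) implies it.
Every state satisfying the precondition satisfies the weakest precondition: the implication holds.
Answer: valid


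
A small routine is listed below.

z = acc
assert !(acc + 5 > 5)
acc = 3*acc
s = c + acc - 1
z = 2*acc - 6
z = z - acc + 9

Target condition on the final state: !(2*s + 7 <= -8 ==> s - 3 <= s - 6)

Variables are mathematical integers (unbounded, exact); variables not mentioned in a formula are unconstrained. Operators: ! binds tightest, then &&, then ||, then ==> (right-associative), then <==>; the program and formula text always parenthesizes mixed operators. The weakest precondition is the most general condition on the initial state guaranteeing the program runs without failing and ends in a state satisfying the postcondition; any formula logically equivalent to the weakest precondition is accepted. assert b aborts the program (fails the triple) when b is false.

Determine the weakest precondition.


Working backward. After the program, the postcondition !(2*s + 7 <= -8 ==> s - 3 <= s - 6) must hold; in canonical form it is 2*s <= -15.
Before z := z - acc + 9: 2*s <= -15
Before z := 2*acc - 6: 2*s <= -15
Before s := c + acc - 1: 2*acc + 2*c <= -13
Before acc := 3*acc: 6*acc + 2*c <= -13
Before assert !(acc + 5 > 5): (!(acc > 0)) && 6*acc + 2*c <= -13
Before z := acc: (!(acc > 0)) && 6*acc + 2*c <= -13
Answer: WP = (!(acc > 0)) && 6*acc + 2*c <= -13


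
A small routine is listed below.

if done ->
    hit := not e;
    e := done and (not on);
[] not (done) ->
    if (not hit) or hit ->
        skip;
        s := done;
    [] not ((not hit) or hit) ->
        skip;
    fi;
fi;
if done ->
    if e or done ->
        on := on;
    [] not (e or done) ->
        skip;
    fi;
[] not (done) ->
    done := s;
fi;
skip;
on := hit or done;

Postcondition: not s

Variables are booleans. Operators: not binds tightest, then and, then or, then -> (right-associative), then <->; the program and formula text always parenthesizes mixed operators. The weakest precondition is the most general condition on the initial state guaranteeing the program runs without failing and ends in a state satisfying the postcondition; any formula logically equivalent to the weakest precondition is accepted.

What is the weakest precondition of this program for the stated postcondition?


Working backward. After the program, not s must hold.
Before on := hit or done: not s
Before skip: not s
Then branch requires ((e or done) -> (not s)) and ((not (e or done)) -> (not s)); else branch requires not s.
Before the if: (done -> (((e or done) -> (not s)) and ((not (e or done)) -> (not s)))) and ((not done) -> (not s))
Then branch requires (done -> ((((done and (not on)) or done) -> (not s)) and ((not ((done and (not on)) or done)) -> (not s)))) and ((not done) -> (not s)); else branch requires done -> (((e or done) -> (not done)) and ((not (e or done)) -> (not done))).
Before the if: (done -> ((done -> ((((done and (not on)) or done) -> (not s)) and ((not ((done and (not on)) or done)) -> (not s)))) and ((not done) -> (not s)))) and ((not done) -> (done -> (((e or done) -> (not done)) and ((not (e or done)) -> (not done)))))
Answer: WP = (done -> ((done -> ((((done and (not on)) or done) -> (not s)) and ((not ((done and (not on)) or done)) -> (not s)))) and ((not done) -> (not s)))) and ((not done) -> (done -> (((e or done) -> (not done)) and ((not (e or done)) -> (not done)))))


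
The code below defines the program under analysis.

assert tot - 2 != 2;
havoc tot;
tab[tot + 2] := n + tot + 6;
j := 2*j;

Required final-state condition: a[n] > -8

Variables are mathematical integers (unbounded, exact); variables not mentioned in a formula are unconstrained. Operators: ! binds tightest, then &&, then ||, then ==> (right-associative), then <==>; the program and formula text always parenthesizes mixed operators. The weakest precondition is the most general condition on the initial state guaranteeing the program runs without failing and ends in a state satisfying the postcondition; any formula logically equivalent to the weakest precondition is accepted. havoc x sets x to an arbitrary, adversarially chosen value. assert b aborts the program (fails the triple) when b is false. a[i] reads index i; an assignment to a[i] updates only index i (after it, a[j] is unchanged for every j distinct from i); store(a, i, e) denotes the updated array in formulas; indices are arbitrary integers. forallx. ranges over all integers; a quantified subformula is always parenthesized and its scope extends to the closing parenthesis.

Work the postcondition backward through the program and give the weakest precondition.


Working backward. After the program, a[n] > -8 must hold.
Before j := 2*j: a[n] > -8
Before tab[tot + 2] := n + tot + 6: a[n] > -8
Before havoc tot: a[n] > -8
Before assert tot - 2 != 2: tot != 4 && a[n] > -8
Answer: WP = tot != 4 && a[n] > -8


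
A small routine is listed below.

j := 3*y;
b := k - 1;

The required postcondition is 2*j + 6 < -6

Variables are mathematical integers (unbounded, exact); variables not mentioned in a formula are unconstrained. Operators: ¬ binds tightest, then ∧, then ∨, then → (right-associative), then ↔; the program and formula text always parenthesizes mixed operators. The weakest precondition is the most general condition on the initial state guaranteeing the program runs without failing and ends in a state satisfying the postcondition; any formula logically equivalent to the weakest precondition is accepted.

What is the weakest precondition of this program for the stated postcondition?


Working backward. After the program, the postcondition 2*j + 6 < -6 must hold; in canonical form it is 2*j < -12.
Before b := k - 1: 2*j < -12
Before j := 3*y: 6*y < -12
Answer: WP = 6*y < -12


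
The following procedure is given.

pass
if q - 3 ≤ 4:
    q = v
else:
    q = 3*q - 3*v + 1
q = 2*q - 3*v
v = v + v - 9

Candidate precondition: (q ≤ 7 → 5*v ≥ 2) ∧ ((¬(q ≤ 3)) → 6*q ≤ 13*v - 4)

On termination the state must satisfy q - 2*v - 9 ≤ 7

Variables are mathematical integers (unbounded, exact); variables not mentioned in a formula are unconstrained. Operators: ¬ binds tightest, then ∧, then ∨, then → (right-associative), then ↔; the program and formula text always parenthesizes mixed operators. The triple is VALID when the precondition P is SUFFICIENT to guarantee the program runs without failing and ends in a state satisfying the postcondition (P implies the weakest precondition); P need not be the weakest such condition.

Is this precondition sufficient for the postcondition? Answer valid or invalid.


Working backward. After the program, the postcondition q - 2*v - 9 ≤ 7 must hold; in canonical form it is q ≤ 2*v + 16.
Before v := v + v - 9: q ≤ 4*v - 2
Before q := 2*q - 3*v: 2*q ≤ 7*v - 2
Then branch requires 5*v ≥ 2; else branch requires 6*q ≤ 13*v - 4.
Before the if: (q ≤ 7 → 5*v ≥ 2) ∧ ((¬(q ≤ 7)) → 6*q ≤ 13*v - 4)
Before skip: (q ≤ 7 → 5*v ≥ 2) ∧ ((¬(q ≤ 7)) → 6*q ≤ 13*v - 4)
The weakest precondition is (q ≤ 7 → 5*v ≥ 2) ∧ ((¬(q ≤ 7)) → 6*q ≤ 13*v - 4).
Check whether (q ≤ 7 → 5*v ≥ 2) ∧ ((¬(q ≤ 3)) → 6*q ≤ 13*v - 4) implies it.
Every state satisfying the precondition satisfies the weakest precondition: the implication holds.
Answer: valid


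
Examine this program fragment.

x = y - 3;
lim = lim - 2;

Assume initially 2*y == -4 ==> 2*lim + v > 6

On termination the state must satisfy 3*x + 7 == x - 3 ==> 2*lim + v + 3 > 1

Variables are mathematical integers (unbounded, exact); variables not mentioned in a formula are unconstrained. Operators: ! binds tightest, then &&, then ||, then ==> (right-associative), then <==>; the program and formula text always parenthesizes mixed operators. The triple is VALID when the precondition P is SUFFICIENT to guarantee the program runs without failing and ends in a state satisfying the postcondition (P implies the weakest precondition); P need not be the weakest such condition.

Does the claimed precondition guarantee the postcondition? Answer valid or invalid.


Working backward. After the program, the postcondition 3*x + 7 == x - 3 ==> 2*lim + v + 3 > 1 must hold; in canonical form it is 2*x == -10 ==> 2*lim + v > -2.
Before lim := lim - 2: 2*x == -10 ==> 2*lim + v > 2
Before x := y - 3: 2*y == -4 ==> 2*lim + v > 2
The weakest precondition is 2*y == -4 ==> 2*lim + v > 2.
Check whether 2*y == -4 ==> 2*lim + v > 6 implies it.
Every state satisfying the precondition satisfies the weakest precondition: the implication holds.
Answer: valid


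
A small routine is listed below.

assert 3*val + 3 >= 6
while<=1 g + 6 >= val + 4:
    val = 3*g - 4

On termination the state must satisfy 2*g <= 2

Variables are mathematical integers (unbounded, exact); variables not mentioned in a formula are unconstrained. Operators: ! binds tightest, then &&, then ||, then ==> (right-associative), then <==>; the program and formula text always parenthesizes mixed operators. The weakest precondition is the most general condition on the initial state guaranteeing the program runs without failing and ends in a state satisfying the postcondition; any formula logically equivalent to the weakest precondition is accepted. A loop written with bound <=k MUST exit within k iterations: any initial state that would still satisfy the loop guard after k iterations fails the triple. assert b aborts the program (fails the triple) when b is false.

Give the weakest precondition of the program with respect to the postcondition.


Working backward. After the program, 2*g <= 2 must hold.
Before the loop (bound <=1), unroll the exhaustion recursion (WP_0 = exit-now case; WP_j = one more guarded iteration, up to j = 1):
  WP_0: (!(g >= val - 2)) && 2*g <= 2
  WP_1: (g >= val - 2 ==> ((!(2*g <= 6)) && 2*g <= 2)) && ((!(g >= val - 2)) ==> 2*g <= 2)
So before the loop: (g >= val - 2 ==> ((!(2*g <= 6)) && 2*g <= 2)) && ((!(g >= val - 2)) ==> 2*g <= 2)
Before assert 3*val + 3 >= 6: 3*val >= 3 && (g >= val - 2 ==> ((!(2*g <= 6)) && 2*g <= 2)) && ((!(g >= val - 2)) ==> 2*g <= 2)
Answer: WP = 3*val >= 3 && (g >= val - 2 ==> ((!(2*g <= 6)) && 2*g <= 2)) && ((!(g >= val - 2)) ==> 2*g <= 2)


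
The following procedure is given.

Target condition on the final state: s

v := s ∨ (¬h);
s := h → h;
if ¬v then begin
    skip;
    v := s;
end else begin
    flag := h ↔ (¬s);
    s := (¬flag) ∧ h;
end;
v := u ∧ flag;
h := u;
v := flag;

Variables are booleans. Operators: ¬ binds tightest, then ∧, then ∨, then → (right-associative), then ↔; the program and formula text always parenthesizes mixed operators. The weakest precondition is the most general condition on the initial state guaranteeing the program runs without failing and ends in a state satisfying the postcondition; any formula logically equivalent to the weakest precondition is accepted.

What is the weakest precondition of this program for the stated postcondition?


Working backward. After the program, s must hold.
Before v := flag: s
Before h := u: s
Before v := u ∧ flag: s
Then branch requires s; else branch requires (¬(h ↔ (¬s))) ∧ h.
Before the if: ((¬v) → s) ∧ (v → ((¬(h ↔ (¬s))) ∧ h))
Before s := h → h: v → h
Before v := s ∨ (¬h): (s ∨ (¬h)) → h
Answer: WP = (s ∨ (¬h)) → h


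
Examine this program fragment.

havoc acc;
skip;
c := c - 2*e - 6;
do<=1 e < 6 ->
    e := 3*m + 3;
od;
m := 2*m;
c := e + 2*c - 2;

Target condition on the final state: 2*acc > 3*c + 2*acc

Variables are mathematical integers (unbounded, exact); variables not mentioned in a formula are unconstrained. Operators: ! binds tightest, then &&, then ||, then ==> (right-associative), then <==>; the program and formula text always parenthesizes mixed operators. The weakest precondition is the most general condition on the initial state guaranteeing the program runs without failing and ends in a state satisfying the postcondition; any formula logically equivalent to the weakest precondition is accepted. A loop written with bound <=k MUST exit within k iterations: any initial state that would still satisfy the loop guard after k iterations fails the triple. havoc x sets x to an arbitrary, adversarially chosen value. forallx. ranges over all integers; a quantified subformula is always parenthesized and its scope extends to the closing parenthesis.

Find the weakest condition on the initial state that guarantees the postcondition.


Working backward. After the program, the postcondition 2*acc > 3*c + 2*acc must hold; in canonical form it is 3*c < 0.
Before c := e + 2*c - 2: 6*c + 3*e < 6
Before m := 2*m: 6*c + 3*e < 6
Before the loop (bound <=1), unroll the exhaustion recursion (WP_0 = exit-now case; WP_j = one more guarded iteration, up to j = 1):
  WP_0: (!(e < 6)) && 6*c + 3*e < 6
  WP_1: (e < 6 ==> ((!(3*m < 3)) && 6*c + 9*m < -3)) && ((!(e < 6)) ==> 6*c + 3*e < 6)
So before the loop: (e < 6 ==> ((!(3*m < 3)) && 6*c + 9*m < -3)) && ((!(e < 6)) ==> 6*c + 3*e < 6)
Before c := c - 2*e - 6: (e < 6 ==> ((!(3*m < 3)) && 6*c + 9*m < 12*e + 33)) && ((!(e < 6)) ==> 6*c < 9*e + 42)
Before skip: (e < 6 ==> ((!(3*m < 3)) && 6*c + 9*m < 12*e + 33)) && ((!(e < 6)) ==> 6*c < 9*e + 42)
Before havoc acc: (e < 6 ==> ((!(3*m < 3)) && 6*c + 9*m < 12*e + 33)) && ((!(e < 6)) ==> 6*c < 9*e + 42)
Answer: WP = (e < 6 ==> ((!(3*m < 3)) && 6*c + 9*m < 12*e + 33)) && ((!(e < 6)) ==> 6*c < 9*e + 42)
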